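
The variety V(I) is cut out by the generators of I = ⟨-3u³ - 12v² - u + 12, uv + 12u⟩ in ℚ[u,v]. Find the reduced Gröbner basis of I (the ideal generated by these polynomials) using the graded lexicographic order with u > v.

This is the nonlinear analogue of row-reducing a linear system.

f_1 = -3u³ - 12v² - u + 12, LT = u³.
f_2 = uv + 12u, LT = uv.

S(f_1,f_2): lcm = u³v. S = -12u³ + 4v³ + ⅓uv - 4v.
  leading term u³: subtract (4)·f_1 from -12u³ + 4v³ + ⅓uv - 4v → 4v³ + ⅓uv + 48v² + 4u - 4v - 48
  leading term v³: no divisor's leading term divides it; move 4v³ to the remainder.
  leading term uv: subtract (⅓)·f_2 from ⅓uv + 48v² + 4u - 4v - 48 → 48v² - 4v - 48
  leading term v²: no divisor's leading term divides it; move 48v² to the remainder.
  leading term v: no divisor's leading term divides it; move -4v to the remainder.
  leading term 1: no divisor's leading term divides it; move -48 to the remainder.
  remainder 4v³ + 48v² - 4v - 48 ≠ 0; add g_3 = 4v³ + 48v² - 4v - 48 to the basis.

S(f_1,g_3): leading monomials are coprime, so the S-polynomial reduces to 0 (Buchberger's first criterion).
S(f_2,g_3): lcm = uv³. S = uv + 12u.
  leading term uv: subtract (1)·f_2 from uv + 12u → 0
  remainder 0.

Every S-polynomial of the final basis reduces to 0, so we have a Gröbner basis.

G = {u³ + 4v² + ⅓u - 4, v³ + 12v² - v - 12, uv + 12u}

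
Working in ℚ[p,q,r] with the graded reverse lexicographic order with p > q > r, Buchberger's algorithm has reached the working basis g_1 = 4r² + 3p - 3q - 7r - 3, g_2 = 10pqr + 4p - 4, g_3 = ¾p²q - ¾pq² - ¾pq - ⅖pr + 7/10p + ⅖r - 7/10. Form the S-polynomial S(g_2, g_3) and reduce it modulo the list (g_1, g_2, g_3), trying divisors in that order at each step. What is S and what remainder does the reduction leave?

lcm(LM(g_2), LM(g_3)) = p²qr.
S = (lcm/LT(g_2))·g_2 − (lcm/LT(g_3))·g_3 = pq²r + pqr + 8/15pr² + ⅖p² - 14/15pr - 8/15r² - ⅖p + 14/15r.
Reduce S modulo (g_1, g_2, g_3) in that order:
  leading term pq²r: subtract (1/10q)·g_2 from pq²r + pqr + 8/15pr² + ⅖p² - 14/15pr - 8/15r² - ⅖p + 14/15r → pqr + 8/15pr² + ⅖p² - ⅖pq - 14/15pr - 8/15r² - ⅖p + ⅖q + 14/15r
  leading term pqr: subtract (1/10)·g_2 from pqr + 8/15pr² + ⅖p² - ⅖pq - 14/15pr - 8/15r² - ⅖p + ⅖q + 14/15r → 8/15pr² + ⅖p² - ⅖pq - 14/15pr - 8/15r² - ⅘p + ⅖q + 14/15r + ⅖
  leading term pr²: subtract (2/15p)·g_1 from 8/15pr² + ⅖p² - ⅖pq - 14/15pr - 8/15r² - ⅘p + ⅖q + 14/15r + ⅖ → -8/15r² - ⅖p + ⅖q + 14/15r + ⅖
  leading term r²: subtract (-2/15)·g_1 from -8/15r² - ⅖p + ⅖q + 14/15r + ⅖ → 0
The remainder is 0, so this S-polynomial contributes no new basis element.
An S-polynomial is built so that the two leading terms cancel; whether anything survives reduction is exactly the Gröbner-basis criterion.

S(g_2, g_3) = pq²r + pqr + 8/15pr² + ⅖p² - 14/15pr - 8/15r² - ⅖p + 14/15r; remainder on division = 0.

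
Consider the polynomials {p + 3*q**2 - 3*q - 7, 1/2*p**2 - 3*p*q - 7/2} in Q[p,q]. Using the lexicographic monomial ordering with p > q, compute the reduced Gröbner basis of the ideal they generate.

G = {p + 3*q**2 - 3*q - 7, q**4 - 17/3*q**2 + 14/3}

f_1 = p + 3*q**2 - 3*q - 7, LT = p.
f_2 = 1/2*p**2 - 3*p*q - 7/2, LT = p**2.

S(f_1,f_2): lcm = p**2. S = 3*p*q**2 + 3*p*q - 7*p + 7.
  leading term p*q**2: subtract (3*q**2)·f_1 from 3*p*q**2 + 3*p*q - 7*p + 7 → 3*p*q - 7*p - 9*q**4 + 9*q**3 + 21*q**2 + 7
  leading term p*q: subtract (3*q)·f_1 from 3*p*q - 7*p - 9*q**4 + 9*q**3 + 21*q**2 + 7 → -7*p - 9*q**4 + 30*q**2 + 21*q + 7
  leading term p: subtract (-7)·f_1 from -7*p - 9*q**4 + 30*q**2 + 21*q + 7 → -9*q**4 + 51*q**2 - 42
  leading term q**4: no divisor's leading term divides it; move -9*q**4 to the remainder.
  leading term q**2: no divisor's leading term divides it; move 51*q**2 to the remainder.
  leading term 1: no divisor's leading term divides it; move -42 to the remainder.
  remainder -9*q**4 + 51*q**2 - 42 ≠ 0; add g_3 = -9*q**4 + 51*q**2 - 42 to the basis.

The other S-polynomials (S(f_1,g_3), S(f_2,g_3)) all reduce to 0 modulo the current basis, so we have a Gröbner basis.
Inter-reduce: drop elements whose leading term is divisible by another's, tail-reduce, and make monic.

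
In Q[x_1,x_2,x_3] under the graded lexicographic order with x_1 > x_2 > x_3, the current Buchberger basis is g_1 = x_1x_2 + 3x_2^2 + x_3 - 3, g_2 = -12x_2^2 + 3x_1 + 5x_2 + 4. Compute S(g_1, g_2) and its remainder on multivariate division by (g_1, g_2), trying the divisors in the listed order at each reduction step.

S(g_1, g_2) = 3x_2^3 + 1/4x_1^2 + 5/12x_1x_2 + x_2x_3 + 1/3x_1 - 3x_2; remainder on division = 1/4x_1^2 + x_2x_3 - 11/48x_1 - 47/16x_2 - 7/6x_3 + 11/4.

lcm(LM(g_1), LM(g_2)) = x_1x_2^2.
S = (lcm/LT(g_1))·g_1 − (lcm/LT(g_2))·g_2 = 3x_2^3 + 1/4x_1^2 + 5/12x_1x_2 + x_2x_3 + 1/3x_1 - 3x_2.
Reduce S modulo (g_1, g_2) in that order:
  leading term x_2^3: subtract (-1/4x_2)·g_2 from 3x_2^3 + 1/4x_1^2 + 5/12x_1x_2 + x_2x_3 + 1/3x_1 - 3x_2 → 1/4x_1^2 + 7/6x_1x_2 + 5/4x_2^2 + x_2x_3 + 1/3x_1 - 2x_2
  leading term x_1^2: no divisor's leading term divides it; move 1/4x_1^2 to the remainder.
  leading term x_1x_2: subtract (7/6)·g_1 from 7/6x_1x_2 + 5/4x_2^2 + x_2x_3 + 1/3x_1 - 2x_2 → -9/4x_2^2 + x_2x_3 + 1/3x_1 - 2x_2 - 7/6x_3 + 7/2
  leading term x_2^2: subtract (3/16)·g_2 from -9/4x_2^2 + x_2x_3 + 1/3x_1 - 2x_2 - 7/6x_3 + 7/2 → x_2x_3 - 11/48x_1 - 47/16x_2 - 7/6x_3 + 11/4
  leading term x_2x_3: no divisor's leading term divides it; move x_2x_3 to the remainder.
  leading term x_1: no divisor's leading term divides it; move -11/48x_1 to the remainder.
  leading term x_2: no divisor's leading term divides it; move -47/16x_2 to the remainder.
  leading term x_3: no divisor's leading term divides it; move -7/6x_3 to the remainder.
  leading term 1: no divisor's leading term divides it; move 11/4 to the remainder.
The remainder 1/4x_1^2 + x_2x_3 - 11/48x_1 - 47/16x_2 - 7/6x_3 + 11/4 is nonzero, so it would be added as the next basis element.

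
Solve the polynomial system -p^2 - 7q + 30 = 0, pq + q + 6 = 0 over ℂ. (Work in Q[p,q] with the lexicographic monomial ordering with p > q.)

{(6, -6/7), (-4, 2), (-3, 3)}

Compute a lex Gröbner basis by Buchberger's algorithm.
f_1 = -p^2 - 7q + 30, LT = p^2.
f_2 = pq + q + 6, LT = pq.

S(f_1,f_2): lcm = p^2q. S = -pq - 6p + 7q^2 - 30q.
  leading term pq: subtract (-1)·f_2 from -pq - 6p + 7q^2 - 30q → -6p + 7q^2 - 29q + 6
  leading term p: no divisor's leading term divides it; move -6p to the remainder.
  leading term q^2: no divisor's leading term divides it; move 7q^2 to the remainder.
  leading term q: no divisor's leading term divides it; move -29q to the remainder.
  leading term 1: no divisor's leading term divides it; move 6 to the remainder.
  remainder -6p + 7q^2 - 29q + 6 ≠ 0; add h_3 = -6p + 7q^2 - 29q + 6 to the basis.

S(f_2,h_3): lcm = pq. S = 7/6q^3 - 29/6q^2 + 2q + 6.
  leading term q^3: no divisor's leading term divides it; move 7/6q^3 to the remainder.
  leading term q^2: no divisor's leading term divides it; move -29/6q^2 to the remainder.
  leading term q: no divisor's leading term divides it; move 2q to the remainder.
  leading term 1: no divisor's leading term divides it; move 6 to the remainder.
  remainder 7/6q^3 - 29/6q^2 + 2q + 6 ≠ 0; add h_4 = 7/6q^3 - 29/6q^2 + 2q + 6 to the basis.

The other S-polynomials (S(f_1,h_3), S(f_1,h_4), S(f_2,h_4), S(h_3,h_4)) all reduce to 0 modulo the current basis, so we have a Gröbner basis.
Inter-reduce: drop elements whose leading term is divisible by another's, tail-reduce, and make monic.
Reduced Gröbner basis: {p - 7/6q^2 + 29/6q - 1, q^3 - 29/7q^2 + 12/7q + 36/7}.

The lex basis is triangular: the last element involves only q. Solving q^3 - 29/7q^2 + 12/7q + 36/7 = 0 gives q ∈ {-6/7, 2, 3}; substituting each value into the earlier elements determines the remaining variables.
  q = -6/7: the earlier basis element becomes p - 6 = 0, giving p = 6 — point (6, -6/7).
  q = 2: the earlier basis element becomes p + 4 = 0, giving p = -4 — point (-4, 2).
  q = 3: the earlier basis element becomes p + 3 = 0, giving p = -3 — point (-3, 3).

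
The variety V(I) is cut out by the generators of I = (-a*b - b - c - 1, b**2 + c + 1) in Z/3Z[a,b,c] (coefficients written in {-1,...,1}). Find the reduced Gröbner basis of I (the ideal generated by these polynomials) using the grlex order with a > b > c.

G = {a*b + b + c + 1, a*c - b*c + a - b + c + 1, b**2 + c + 1}

f_1 = -a*b - b - c - 1, LT = a*b.
f_2 = b**2 + c + 1, LT = b**2.

S(f_1,f_2): lcm = a*b**2. S = -a*c + b**2 + b*c - a + b.
  leading term a*c: no divisor's leading term divides it; move -a*c to the remainder.
  leading term b**2: subtract (1)·f_2 from b**2 + b*c - a + b → b*c - a + b - c - 1
  leading term b*c: no divisor's leading term divides it; move b*c to the remainder.
  leading term a: no divisor's leading term divides it; move -a to the remainder.
  leading term b: no divisor's leading term divides it; move b to the remainder.
  leading term c: no divisor's leading term divides it; move -c to the remainder.
  leading term 1: no divisor's leading term divides it; move -1 to the remainder.
  remainder -a*c + b*c - a + b - c - 1 ≠ 0; add g_3 = -a*c + b*c - a + b - c - 1 to the basis.

S(f_1,g_3): lcm = a*b*c. S = b**2*c - a*b + b**2 + c**2 - b + c.
  leading term b**2*c: subtract (c)·f_2 from b**2*c - a*b + b**2 + c**2 - b + c → -a*b + b**2 - b
  leading term a*b: subtract (1)·f_1 from -a*b + b**2 - b → b**2 + c + 1
  leading term b**2: subtract (1)·f_2 from b**2 + c + 1 → 0
  remainder 0.

S(f_2,g_3): leading monomials are coprime, so the S-polynomial reduces to 0 (Buchberger's first criterion).
Every S-polynomial of the final basis reduces to 0, so we have a Gröbner basis.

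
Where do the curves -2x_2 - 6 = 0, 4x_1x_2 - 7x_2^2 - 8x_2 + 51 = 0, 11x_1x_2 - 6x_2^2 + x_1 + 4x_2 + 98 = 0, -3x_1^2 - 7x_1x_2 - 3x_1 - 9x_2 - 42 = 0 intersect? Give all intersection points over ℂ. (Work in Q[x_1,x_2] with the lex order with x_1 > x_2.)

Compute a lex Gröbner basis by Buchberger's algorithm.
f_1 = -2x_2 - 6, LT = x_2.
f_2 = 4x_1x_2 - 7x_2^2 - 8x_2 + 51, LT = x_1x_2.
f_3 = 11x_1x_2 + x_1 - 6x_2^2 + 4x_2 + 98, LT = x_1x_2.
f_4 = -3x_1^2 - 7x_1x_2 - 3x_1 - 9x_2 - 42, LT = x_1^2.

S(f_1,f_2): lcm = x_1x_2. S = 3x_1 + 7/4x_2^2 + 2x_2 - 51/4.
  leading term x_1: no divisor's leading term divides it; move 3x_1 to the remainder.
  leading term x_2^2: subtract (-7/8x_2)·f_1 from 7/4x_2^2 + 2x_2 - 51/4 → -13/4x_2 - 51/4
  leading term x_2: subtract (13/8)·f_1 from -13/4x_2 - 51/4 → -3
  leading term 1: no divisor's leading term divides it; move -3 to the remainder.
  remainder 3x_1 - 3 ≠ 0; add h_5 = 3x_1 - 3 to the basis.

The other S-polynomials (S(f_1,f_3), S(f_1,f_4), S(f_2,f_3), S(f_2,f_4), S(f_3,f_4), S(f_1,h_5), S(f_2,h_5), S(f_3,h_5), S(f_4,h_5)) all reduce to 0 modulo the current basis, so we have a Gröbner basis.
Inter-reduce: drop elements whose leading term is divisible by another's, tail-reduce, and make monic.
Reduced Gröbner basis: {x_1 - 1, x_2 + 3}.

A lex Gröbner basis eliminates variables successively. Here x_2 + 3 depends only on x_2, with roots {-3}; lifting each root through the earlier basis elements recovers the full solutions.
  x_2 = -3: the earlier basis element becomes x_1 - 1 = 0, giving x_1 = 1 — point (1, -3).
Each listed point satisfies every original equation (direct substitution).
This is the nonlinear analogue of row-reducing a linear system.

{(1, -3)}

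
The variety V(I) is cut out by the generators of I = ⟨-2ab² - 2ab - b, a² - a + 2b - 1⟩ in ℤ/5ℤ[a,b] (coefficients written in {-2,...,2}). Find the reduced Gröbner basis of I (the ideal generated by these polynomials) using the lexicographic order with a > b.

G = {a² - a + 2b - 1, ab + b³ - 2b² + b, b⁴ - b³ - b² - 2b}

Buchberger's algorithm terminates because the ascending chain of leading-term ideals stabilizes.

f_1 = -2ab² - 2ab - b, LT = ab².
f_2 = a² - a + 2b - 1, LT = a².

S(f_1,f_2): lcm = a²b². S = a²b + ab² - 2ab - 2b³ + b².
  reduce S modulo (f_1, f_2):
  remainder -2ab - 2b³ - b² - 2b ≠ 0; add g_3 = -2ab - 2b³ - b² - 2b to the basis.

S(f_1,g_3): lcm = ab². S = ab - b⁴ + 2b³ - b² - 2b.
  reduce S modulo (f_1, f_2, g_3):
  remainder -b⁴ + b³ + b² + 2b ≠ 0; add g_4 = -b⁴ + b³ + b² + 2b to the basis.

The other S-polynomials (S(f_2,g_3), S(f_1,g_4), S(f_2,g_4), S(g_3,g_4)) all reduce to 0 modulo the current basis, so we have a Gröbner basis.
Inter-reduce: drop elements whose leading term is divisible by another's, tail-reduce, and make monic.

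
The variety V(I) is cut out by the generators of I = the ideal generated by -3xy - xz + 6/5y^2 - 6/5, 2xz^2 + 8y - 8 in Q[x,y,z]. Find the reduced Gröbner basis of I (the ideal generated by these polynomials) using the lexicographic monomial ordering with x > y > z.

f_1 = -3xy - xz + 6/5y^2 - 6/5, LT = xy.
f_2 = 2xz^2 + 8y - 8, LT = xz^2.

S(f_1,f_2): lcm = xyz^2. S = 1/3xz^3 - 2/5y^2z^2 - 4y^2 + 4y + 2/5z^2.
  leading term xz^3: subtract (1/6z)·f_2 from 1/3xz^3 - 2/5y^2z^2 - 4y^2 + 4y + 2/5z^2 → -2/5y^2z^2 - 4y^2 - 4/3yz + 4y + 2/5z^2 + 4/3z
  leading term y^2z^2: no divisor's leading term divides it; move -2/5y^2z^2 to the remainder.
  leading term y^2: no divisor's leading term divides it; move -4y^2 to the remainder.
  leading term yz: no divisor's leading term divides it; move -4/3yz to the remainder.
  leading term y: no divisor's leading term divides it; move 4y to the remainder.
  leading term z^2: no divisor's leading term divides it; move 2/5z^2 to the remainder.
  leading term z: no divisor's leading term divides it; move 4/3z to the remainder.
  remainder -2/5y^2z^2 - 4y^2 - 4/3yz + 4y + 2/5z^2 + 4/3z ≠ 0; add g_3 = -2/5y^2z^2 - 4y^2 - 4/3yz + 4y + 2/5z^2 + 4/3z to the basis.

The other S-polynomials (S(f_1,g_3), S(f_2,g_3)) all reduce to 0 modulo the current basis, so we have a Gröbner basis.

G = {xy + 1/3xz - 2/5y^2 + 2/5, xz^2 + 4y - 4, y^2z^2 + 10y^2 + 10/3yz - 10y - z^2 - 10/3z}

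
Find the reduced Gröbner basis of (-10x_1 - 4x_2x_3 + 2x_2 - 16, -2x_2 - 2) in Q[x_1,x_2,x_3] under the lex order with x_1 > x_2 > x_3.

G = {x_1 - \tfrac{2}{5}x_3 + \tfrac{9}{5}, x_2 + 1}

f_1 = -10x_1 - 4x_2x_3 + 2x_2 - 16, LT = x_1.
f_2 = -2x_2 - 2, LT = x_2.

S(f_1,f_2): leading monomials are coprime, so the S-polynomial reduces to 0 (Buchberger's first criterion).
Every S-polynomial of the final basis reduces to 0, so we have a Gröbner basis.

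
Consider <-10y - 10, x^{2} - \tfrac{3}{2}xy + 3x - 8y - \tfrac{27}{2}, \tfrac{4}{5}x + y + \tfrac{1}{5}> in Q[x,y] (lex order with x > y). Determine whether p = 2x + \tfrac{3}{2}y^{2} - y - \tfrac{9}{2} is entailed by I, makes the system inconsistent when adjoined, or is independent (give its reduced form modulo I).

2x + \tfrac{3}{2}y^{2} - y - \tfrac{9}{2} lies in I (it reduces to 0).

First compute the reduced Gröbner basis of I by Buchberger's algorithm.
f_1 = -10y - 10, LT = y.
f_2 = x^{2} - \tfrac{3}{2}xy + 3x - 8y - \tfrac{27}{2}, LT = x^{2}.
f_3 = \tfrac{4}{5}x + y + \tfrac{1}{5}, LT = x.

The S-polynomials (S(f_1,f_2), S(f_1,f_3), S(f_2,f_3)) all reduce to 0 modulo the current basis, so we have a Gröbner basis.
Inter-reduce: drop elements whose leading term is divisible by another's, tail-reduce, and make monic.
Reduced Gröbner basis: {x - 1, y + 1}.
Label its elements g_1 = x - 1, g_2 = y + 1.

Reduce p = 2x + \tfrac{3}{2}y^{2} - y - \tfrac{9}{2} modulo G:
  leading term x: subtract (2)·g_1 from 2x + \tfrac{3}{2}y^{2} - y - \tfrac{9}{2} → \tfrac{3}{2}y^{2} - y - \tfrac{5}{2}
  leading term y^{2}: subtract (\tfrac{3}{2}y)·g_2 from \tfrac{3}{2}y^{2} - y - \tfrac{5}{2} → -\tfrac{5}{2}y - \tfrac{5}{2}
  leading term y: subtract (-\tfrac{5}{2})·g_2 from -\tfrac{5}{2}y - \tfrac{5}{2} → 0
  normal form = 0.
Since the normal form is 0, p ∈ I.

The remainder on division by a Gröbner basis is unique — it is the normal form.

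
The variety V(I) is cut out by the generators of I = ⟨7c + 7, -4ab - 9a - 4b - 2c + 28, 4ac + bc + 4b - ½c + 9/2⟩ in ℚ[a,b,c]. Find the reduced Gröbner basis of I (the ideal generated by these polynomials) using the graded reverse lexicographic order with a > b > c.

f_1 = 7c + 7, LT = c.
f_2 = -4ab - 9a - 4b - 2c + 28, LT = ab.
f_3 = 4ac + bc + 4b - ½c + 9/2, LT = ac.

S(f_1,f_3): lcm = ac. S = -¼bc + a - b + ⅛c - 9/8.
  leading term bc: subtract (-1/28b)·f_1 from -¼bc + a - b + ⅛c - 9/8 → a - ¾b + ⅛c - 9/8
  leading term a: no divisor's leading term divides it; move a to the remainder.
  leading term b: no divisor's leading term divides it; move -¾b to the remainder.
  leading term c: subtract (1/56)·f_1 from ⅛c - 9/8 → -5/4
  leading term 1: no divisor's leading term divides it; move -5/4 to the remainder.
  remainder a - ¾b - 5/4 ≠ 0; add g_4 = a - ¾b - 5/4 to the basis.

S(f_2,f_3): lcm = abc. S = -¼b²c - b² + 9/4ac + 9/8bc + ½c² - 9/8b - 7c.
  leading term b²c: subtract (-1/28b²)·f_1 from -¼b²c - b² + 9/4ac + 9/8bc + ½c² - 9/8b - 7c → -¾b² + 9/4ac + 9/8bc + ½c² - 9/8b - 7c
  leading term b²: no divisor's leading term divides it; move -¾b² to the remainder.
  leading term ac: subtract (9/28a)·f_1 from 9/4ac + 9/8bc + ½c² - 9/8b - 7c → 9/8bc + ½c² - 9/4a - 9/8b - 7c
  leading term bc: subtract (9/56b)·f_1 from 9/8bc + ½c² - 9/4a - 9/8b - 7c → ½c² - 9/4a - 9/4b - 7c
  leading term c²: subtract (1/14c)·f_1 from ½c² - 9/4a - 9/4b - 7c → -9/4a - 9/4b - 15/2c
  leading term a: subtract (-9/4)·g_4 from -9/4a - 9/4b - 15/2c → -63/16b - 15/2c - 45/16
  leading term b: no divisor's leading term divides it; move -63/16b to the remainder.
  leading term c: subtract (-15/14)·f_1 from -15/2c - 45/16 → 75/16
  leading term 1: no divisor's leading term divides it; move 75/16 to the remainder.
  remainder -¾b² - 63/16b + 75/16 ≠ 0; add g_5 = -¾b² - 63/16b + 75/16 to the basis.

The other S-polynomials (S(f_1,f_2), S(f_1,g_4), S(f_2,g_4), S(f_3,g_4), S(f_1,g_5), S(f_2,g_5), S(f_3,g_5), S(g_4,g_5)) all reduce to 0 modulo the current basis, so we have a Gröbner basis.
Inter-reduce: drop elements whose leading term is divisible by another's, tail-reduce, and make monic.

G = {b² + 21/4b - 25/4, a - ¾b - 5/4, c + 1}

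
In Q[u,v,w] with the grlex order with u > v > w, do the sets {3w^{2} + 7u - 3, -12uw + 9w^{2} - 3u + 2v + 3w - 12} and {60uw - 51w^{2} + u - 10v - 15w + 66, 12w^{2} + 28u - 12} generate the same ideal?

Equality of ideals is decidable: compute both reduced Gröbner bases (unique for the ordering) and check whether they agree.
Buchberger on the first generating set:
f_1 = 3w^{2} + 7u - 3, LT = w^{2}.
f_2 = -12uw + 9w^{2} - 3u + 2v + 3w - 12, LT = uw.

S(f_1,f_2): lcm = uw^{2}. S = \tfrac{3}{4}w^{3} + \tfrac{7}{3}u^{2} - \tfrac{1}{4}uw + \tfrac{1}{6}vw + \tfrac{1}{4}w^{2} - u - w.
  leading term w^{3}: subtract (\tfrac{1}{4}w)·f_1 from \tfrac{3}{4}w^{3} + \tfrac{7}{3}u^{2} - \tfrac{1}{4}uw + \tfrac{1}{6}vw + \tfrac{1}{4}w^{2} - u - w → \tfrac{7}{3}u^{2} - 2uw + \tfrac{1}{6}vw + \tfrac{1}{4}w^{2} - u - \tfrac{1}{4}w
  leading term u^{2}: no divisor's leading term divides it; move \tfrac{7}{3}u^{2} to the remainder.
  leading term uw: subtract (\tfrac{1}{6})·f_2 from -2uw + \tfrac{1}{6}vw + \tfrac{1}{4}w^{2} - u - \tfrac{1}{4}w → \tfrac{1}{6}vw - \tfrac{5}{4}w^{2} - \tfrac{1}{2}u - \tfrac{1}{3}v - \tfrac{3}{4}w + 2
  leading term vw: no divisor's leading term divides it; move \tfrac{1}{6}vw to the remainder.
  leading term w^{2}: subtract (-\tfrac{5}{12})·f_1 from -\tfrac{5}{4}w^{2} - \tfrac{1}{2}u - \tfrac{1}{3}v - \tfrac{3}{4}w + 2 → \tfrac{29}{12}u - \tfrac{1}{3}v - \tfrac{3}{4}w + \tfrac{3}{4}
  leading term u: no divisor's leading term divides it; move \tfrac{29}{12}u to the remainder.
  leading term v: no divisor's leading term divides it; move -\tfrac{1}{3}v to the remainder.
  leading term w: no divisor's leading term divides it; move -\tfrac{3}{4}w to the remainder.
  leading term 1: no divisor's leading term divides it; move \tfrac{3}{4} to the remainder.
  remainder \tfrac{7}{3}u^{2} + \tfrac{1}{6}vw + \tfrac{29}{12}u - \tfrac{1}{3}v - \tfrac{3}{4}w + \tfrac{3}{4} ≠ 0; add g_3 = \tfrac{7}{3}u^{2} + \tfrac{1}{6}vw + \tfrac{29}{12}u - \tfrac{1}{3}v - \tfrac{3}{4}w + \tfrac{3}{4} to the basis.

The other S-polynomials (S(f_1,g_3), S(f_2,g_3)) all reduce to 0 modulo the current basis, so we have a Gröbner basis.
Inter-reduce: drop elements whose leading term is divisible by another's, tail-reduce, and make monic.
Reduced Gröbner basis: {u^{2} + \tfrac{1}{14}vw + \tfrac{29}{28}u - \tfrac{1}{7}v - \tfrac{9}{28}w + \tfrac{9}{28}, uw + 2u - \tfrac{1}{6}v - \tfrac{1}{4}w + \tfrac{1}{4}, w^{2} + \tfrac{7}{3}u - 1}.

Buchberger on the second generating set:
h_1 = 60uw - 51w^{2} + u - 10v - 15w + 66, LT = uw.
h_2 = 12w^{2} + 28u - 12, LT = w^{2}.

S(h_1,h_2): lcm = uw^{2}. S = -\tfrac{17}{20}w^{3} - \tfrac{7}{3}u^{2} + \tfrac{1}{60}uw - \tfrac{1}{6}vw - \tfrac{1}{4}w^{2} + u + \tfrac{11}{10}w.
  leading term w^{3}: subtract (-\tfrac{17}{240}w)·h_2 from -\tfrac{17}{20}w^{3} - \tfrac{7}{3}u^{2} + \tfrac{1}{60}uw - \tfrac{1}{6}vw - \tfrac{1}{4}w^{2} + u + \tfrac{11}{10}w → -\tfrac{7}{3}u^{2} + 2uw - \tfrac{1}{6}vw - \tfrac{1}{4}w^{2} + u + \tfrac{1}{4}w
  leading term u^{2}: no divisor's leading term divides it; move -\tfrac{7}{3}u^{2} to the remainder.
  leading term uw: subtract (\tfrac{1}{30})·h_1 from 2uw - \tfrac{1}{6}vw - \tfrac{1}{4}w^{2} + u + \tfrac{1}{4}w → -\tfrac{1}{6}vw + \tfrac{29}{20}w^{2} + \tfrac{29}{30}u + \tfrac{1}{3}v + \tfrac{3}{4}w - \tfrac{11}{5}
  leading term vw: no divisor's leading term divides it; move -\tfrac{1}{6}vw to the remainder.
  leading term w^{2}: subtract (\tfrac{29}{240})·h_2 from \tfrac{29}{20}w^{2} + \tfrac{29}{30}u + \tfrac{1}{3}v + \tfrac{3}{4}w - \tfrac{11}{5} → -\tfrac{29}{12}u + \tfrac{1}{3}v + \tfrac{3}{4}w - \tfrac{3}{4}
  leading term u: no divisor's leading term divides it; move -\tfrac{29}{12}u to the remainder.
  leading term v: no divisor's leading term divides it; move \tfrac{1}{3}v to the remainder.
  leading term w: no divisor's leading term divides it; move \tfrac{3}{4}w to the remainder.
  leading term 1: no divisor's leading term divides it; move -\tfrac{3}{4} to the remainder.
  remainder -\tfrac{7}{3}u^{2} - \tfrac{1}{6}vw - \tfrac{29}{12}u + \tfrac{1}{3}v + \tfrac{3}{4}w - \tfrac{3}{4} ≠ 0; add k_3 = -\tfrac{7}{3}u^{2} - \tfrac{1}{6}vw - \tfrac{29}{12}u + \tfrac{1}{3}v + \tfrac{3}{4}w - \tfrac{3}{4} to the basis.

The other S-polynomials (S(h_1,k_3), S(h_2,k_3)) all reduce to 0 modulo the current basis, so we have a Gröbner basis.
Inter-reduce: drop elements whose leading term is divisible by another's, tail-reduce, and make monic.
Reduced Gröbner basis: {u^{2} + \tfrac{1}{14}vw + \tfrac{29}{28}u - \tfrac{1}{7}v - \tfrac{9}{28}w + \tfrac{9}{28}, uw + 2u - \tfrac{1}{6}v - \tfrac{1}{4}w + \tfrac{1}{4}, w^{2} + \tfrac{7}{3}u - 1}.

The two bases agree; hence the ideals are identical.

Yes, the ideals are equal.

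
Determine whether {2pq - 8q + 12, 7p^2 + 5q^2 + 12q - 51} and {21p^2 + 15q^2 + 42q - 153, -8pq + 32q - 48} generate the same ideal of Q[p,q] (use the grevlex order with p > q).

No, the ideals differ.

Equality of ideals is decidable: compute both reduced Gröbner bases (unique for the ordering) and check whether they agree.
Buchberger on the first generating set:
f_1 = 2pq - 8q + 12, LT = pq.
f_2 = 7p^2 + 5q^2 + 12q - 51, LT = p^2.

S(f_1,f_2): lcm = p^2q. S = -5/7q^3 - 4pq - 12/7q^2 + 6p + 51/7q.
  leading term q^3: no divisor's leading term divides it; move -5/7q^3 to the remainder.
  leading term pq: subtract (-2)·f_1 from -4pq - 12/7q^2 + 6p + 51/7q → -12/7q^2 + 6p - 61/7q + 24
  leading term q^2: no divisor's leading term divides it; move -12/7q^2 to the remainder.
  leading term p: no divisor's leading term divides it; move 6p to the remainder.
  leading term q: no divisor's leading term divides it; move -61/7q to the remainder.
  leading term 1: no divisor's leading term divides it; move 24 to the remainder.
  remainder -5/7q^3 - 12/7q^2 + 6p - 61/7q + 24 ≠ 0; add g_3 = -5/7q^3 - 12/7q^2 + 6p - 61/7q + 24 to the basis.

The other S-polynomials (S(f_1,g_3), S(f_2,g_3)) all reduce to 0 modulo the current basis, so we have a Gröbner basis.
Inter-reduce: drop elements whose leading term is divisible by another's, tail-reduce, and make monic.
Reduced Gröbner basis: {q^3 + 12/5q^2 - 42/5p + 61/5q - 168/5, p^2 + 5/7q^2 + 12/7q - 51/7, pq - 4q + 6}.

Buchberger on the second generating set:
h_1 = 21p^2 + 15q^2 + 42q - 153, LT = p^2.
h_2 = -8pq + 32q - 48, LT = pq.

S(h_1,h_2): lcm = p^2q. S = 5/7q^3 + 4pq + 2q^2 - 6p - 51/7q.
  leading term q^3: no divisor's leading term divides it; move 5/7q^3 to the remainder.
  leading term pq: subtract (-1/2)·h_2 from 4pq + 2q^2 - 6p - 51/7q → 2q^2 - 6p + 61/7q - 24
  leading term q^2: no divisor's leading term divides it; move 2q^2 to the remainder.
  leading term p: no divisor's leading term divides it; move -6p to the remainder.
  leading term q: no divisor's leading term divides it; move 61/7q to the remainder.
  leading term 1: no divisor's leading term divides it; move -24 to the remainder.
  remainder 5/7q^3 + 2q^2 - 6p + 61/7q - 24 ≠ 0; add k_3 = 5/7q^3 + 2q^2 - 6p + 61/7q - 24 to the basis.

The other S-polynomials (S(h_1,k_3), S(h_2,k_3)) all reduce to 0 modulo the current basis, so we have a Gröbner basis.
Inter-reduce: drop elements whose leading term is divisible by another's, tail-reduce, and make monic.
Reduced Gröbner basis: {q^3 + 14/5q^2 - 42/5p + 61/5q - 168/5, p^2 + 5/7q^2 + 2q - 51/7, pq - 4q + 6}.

The bases are distinct; the ideals are different.
The choice of monomial ordering does not affect the verdict — as long as both bases are computed under the same ordering, their equality decides ideal equality.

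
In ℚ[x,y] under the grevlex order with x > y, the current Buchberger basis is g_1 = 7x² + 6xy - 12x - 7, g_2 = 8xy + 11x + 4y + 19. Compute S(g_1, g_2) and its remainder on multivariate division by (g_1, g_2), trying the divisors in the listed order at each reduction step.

S(g_1, g_2) = 6/7xy² - 11/8x² - 31/14xy - 19/8x - y; remainder on division = -3/7y² - 27/16x - 27/14y + 435/112.

lcm(LM(g_1), LM(g_2)) = x²y.
S = (lcm/LT(g_1))·g_1 − (lcm/LT(g_2))·g_2 = 6/7xy² - 11/8x² - 31/14xy - 19/8x - y.
Reduce S modulo (g_1, g_2) in that order:
  leading term xy²: subtract (3/28y)·g_2 from 6/7xy² - 11/8x² - 31/14xy - 19/8x - y → -11/8x² - 95/28xy - 3/7y² - 19/8x - 85/28y
  leading term x²: subtract (-11/56)·g_1 from -11/8x² - 95/28xy - 3/7y² - 19/8x - 85/28y → -31/14xy - 3/7y² - 265/56x - 85/28y - 11/8
  leading term xy: subtract (-31/112)·g_2 from -31/14xy - 3/7y² - 265/56x - 85/28y - 11/8 → -3/7y² - 27/16x - 27/14y + 435/112
  leading term y²: no divisor's leading term divides it; move -3/7y² to the remainder.
  leading term x: no divisor's leading term divides it; move -27/16x to the remainder.
  leading term y: no divisor's leading term divides it; move -27/14y to the remainder.
  leading term 1: no divisor's leading term divides it; move 435/112 to the remainder.
The remainder -3/7y² - 27/16x - 27/14y + 435/112 is nonzero, so it would be added as the next basis element.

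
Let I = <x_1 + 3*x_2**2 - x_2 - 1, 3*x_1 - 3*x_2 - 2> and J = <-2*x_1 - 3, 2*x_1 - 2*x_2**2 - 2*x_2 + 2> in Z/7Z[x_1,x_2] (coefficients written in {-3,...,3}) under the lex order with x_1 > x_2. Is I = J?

Since reduced Gröbner bases are canonical representatives of ideals under a given ordering, it suffices to compute and compare them.
Buchberger on the first generating set:
f_1 = x_1 + 3*x_2**2 - x_2 - 1, LT = x_1.
f_2 = 3*x_1 - 3*x_2 - 2, LT = x_1.

S(f_1,f_2): lcm = x_1. S = 3*x_2**2 + 2.
  leading term x_2**2: no divisor's leading term divides it; move 3*x_2**2 to the remainder.
  leading term 1: no divisor's leading term divides it; move 2 to the remainder.
  remainder 3*x_2**2 + 2 ≠ 0; add g_3 = 3*x_2**2 + 2 to the basis.

The other S-polynomials (S(f_1,g_3), S(f_2,g_3)) all reduce to 0 modulo the current basis, so we have a Gröbner basis.
Inter-reduce: drop elements whose leading term is divisible by another's, tail-reduce, and make monic.
Reduced Gröbner basis: {x_1 - x_2 - 3, x_2**2 + 3}.

Buchberger on the second generating set:
h_1 = -2*x_1 - 3, LT = x_1.
h_2 = 2*x_1 - 2*x_2**2 - 2*x_2 + 2, LT = x_1.

S(h_1,h_2): lcm = x_1. S = x_2**2 + x_2 - 3.
  leading term x_2**2: no divisor's leading term divides it; move x_2**2 to the remainder.
  leading term x_2: no divisor's leading term divides it; move x_2 to the remainder.
  leading term 1: no divisor's leading term divides it; move -3 to the remainder.
  remainder x_2**2 + x_2 - 3 ≠ 0; add k_3 = x_2**2 + x_2 - 3 to the basis.

The other S-polynomials (S(h_1,k_3), S(h_2,k_3)) all reduce to 0 modulo the current basis, so we have a Gröbner basis.
Inter-reduce: drop elements whose leading term is divisible by another's, tail-reduce, and make monic.
Reduced Gröbner basis: {x_1 - 2, x_2**2 + x_2 - 3}.

Since the reduced bases disagree, the two ideals are not the same.

No, the ideals differ.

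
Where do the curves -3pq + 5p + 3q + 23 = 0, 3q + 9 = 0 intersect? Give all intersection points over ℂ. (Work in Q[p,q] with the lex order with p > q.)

{(-1, -3)}

Compute a lex Gröbner basis by Buchberger's algorithm.
f_1 = -3pq + 5p + 3q + 23, LT = pq.
f_2 = 3q + 9, LT = q.

S(f_1,f_2): lcm = pq. S = -14/3p - q - 23/3.
  reduce S modulo (f_1, f_2):
  remainder -14/3p - 14/3 ≠ 0; add h_3 = -14/3p - 14/3 to the basis.

The other S-polynomials (S(f_1,h_3), S(f_2,h_3)) all reduce to 0 modulo the current basis, so we have a Gröbner basis.
Inter-reduce: drop elements whose leading term is divisible by another's, tail-reduce, and make monic.
Reduced Gröbner basis: {p + 1, q + 3}.

Since the basis is lex-ordered, q + 3 is univariate in q. Its roots are {-3}. Back-substituting each root into the other basis elements fixes the other coordinates.
  q = -3: the earlier basis element becomes p + 1 = 0, giving p = -1 — point (-1, -3).
Zero-dimensionality of the ideal guarantees finitely many solutions over ℂ.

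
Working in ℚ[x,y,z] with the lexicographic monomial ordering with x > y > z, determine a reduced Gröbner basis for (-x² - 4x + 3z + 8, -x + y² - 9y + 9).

Buchberger's algorithm terminates because the ascending chain of leading-term ideals stabilizes.

f_1 = -x² - 4x + 3z + 8, LT = x².
f_2 = -x + y² - 9y + 9, LT = x.

S(f_1,f_2): lcm = x². S = xy² - 9xy + 13x - 3z - 8.
  leading term xy²: subtract (-y²)·f_2 from xy² - 9xy + 13x - 3z - 8 → -9xy + 13x + y⁴ - 9y³ + 9y² - 3z - 8
  leading term xy: subtract (9y)·f_2 from -9xy + 13x + y⁴ - 9y³ + 9y² - 3z - 8 → 13x + y⁴ - 18y³ + 90y² - 81y - 3z - 8
  leading term x: subtract (-13)·f_2 from 13x + y⁴ - 18y³ + 90y² - 81y - 3z - 8 → y⁴ - 18y³ + 103y² - 198y - 3z + 109
  leading term y⁴: no divisor's leading term divides it; move y⁴ to the remainder.
  leading term y³: no divisor's leading term divides it; move -18y³ to the remainder.
  leading term y²: no divisor's leading term divides it; move 103y² to the remainder.
  leading term y: no divisor's leading term divides it; move -198y to the remainder.
  leading term z: no divisor's leading term divides it; move -3z to the remainder.
  leading term 1: no divisor's leading term divides it; move 109 to the remainder.
  remainder y⁴ - 18y³ + 103y² - 198y - 3z + 109 ≠ 0; add g_3 = y⁴ - 18y³ + 103y² - 198y - 3z + 109 to the basis.

The other S-polynomials (S(f_1,g_3), S(f_2,g_3)) all reduce to 0 modulo the current basis, so we have a Gröbner basis.
Inter-reduce: drop elements whose leading term is divisible by another's, tail-reduce, and make monic.

G = {x - y² + 9y - 9, y⁴ - 18y³ + 103y² - 198y - 3z + 109}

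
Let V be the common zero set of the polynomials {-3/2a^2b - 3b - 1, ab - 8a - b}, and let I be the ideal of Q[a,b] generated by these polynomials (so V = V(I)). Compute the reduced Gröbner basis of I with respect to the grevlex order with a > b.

Buchberger's algorithm terminates because the ascending chain of leading-term ideals stabilizes.

f_1 = -3/2a^2b - 3b - 1, LT = a^2b.
f_2 = ab - 8a - b, LT = ab.

S(f_1,f_2): lcm = a^2b. S = 8a^2 + ab + 2b + 2/3.
  reduce S modulo (f_1, f_2):
  remainder 8a^2 + 8a + 3b + 2/3 ≠ 0; add g_3 = 8a^2 + 8a + 3b + 2/3 to the basis.

S(f_1,g_3): lcm = a^2b. S = -ab - 3/8b^2 + 23/12b + 2/3.
  reduce S modulo (f_1, f_2, g_3):
  remainder -3/8b^2 - 8a + 11/12b + 2/3 ≠ 0; add g_4 = -3/8b^2 - 8a + 11/12b + 2/3 to the basis.

The other S-polynomials (S(f_2,g_3), S(f_1,g_4), S(f_2,g_4), S(g_3,g_4)) all reduce to 0 modulo the current basis, so we have a Gröbner basis.
Inter-reduce: drop elements whose leading term is divisible by another's, tail-reduce, and make monic.

G = {a^2 + a + 3/8b + 1/12, ab - 8a - b, b^2 + 64/3a - 22/9b - 16/9}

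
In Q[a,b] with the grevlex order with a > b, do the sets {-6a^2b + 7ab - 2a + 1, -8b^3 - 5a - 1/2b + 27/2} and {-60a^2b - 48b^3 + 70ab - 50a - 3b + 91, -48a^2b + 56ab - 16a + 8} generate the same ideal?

Yes, the ideals are equal.

Two ideals are equal iff their reduced Gröbner bases coincide (the reduced basis is unique for a fixed ordering).
Buchberger on the first generating set:
f_1 = -6a^2b + 7ab - 2a + 1, LT = a^2b.
f_2 = -8b^3 - 5a - 1/2b + 27/2, LT = b^3.

S(f_1,f_2): lcm = a^2b^3. S = -7/6ab^3 - 5/8a^3 - 1/16a^2b + 1/3ab^2 + 27/16a^2 - 1/6b^2.
  leading term ab^3: subtract (7/48a)·f_2 from -7/6ab^3 - 5/8a^3 - 1/16a^2b + 1/3ab^2 + 27/16a^2 - 1/6b^2 → -5/8a^3 - 1/16a^2b + 1/3ab^2 + 29/12a^2 + 7/96ab - 1/6b^2 - 63/32a
  leading term a^3: no divisor's leading term divides it; move -5/8a^3 to the remainder.
  leading term a^2b: subtract (1/96)·f_1 from -1/16a^2b + 1/3ab^2 + 29/12a^2 + 7/96ab - 1/6b^2 - 63/32a → 1/3ab^2 + 29/12a^2 - 1/6b^2 - 187/96a - 1/96
  leading term ab^2: no divisor's leading term divides it; move 1/3ab^2 to the remainder.
  leading term a^2: no divisor's leading term divides it; move 29/12a^2 to the remainder.
  leading term b^2: no divisor's leading term divides it; move -1/6b^2 to the remainder.
  leading term a: no divisor's leading term divides it; move -187/96a to the remainder.
  leading term 1: no divisor's leading term divides it; move -1/96 to the remainder.
  remainder -5/8a^3 + 1/3ab^2 + 29/12a^2 - 1/6b^2 - 187/96a - 1/96 ≠ 0; add g_3 = -5/8a^3 + 1/3ab^2 + 29/12a^2 - 1/6b^2 - 187/96a - 1/96 to the basis.

The other S-polynomials (S(f_1,g_3), S(f_2,g_3)) all reduce to 0 modulo the current basis, so we have a Gröbner basis.
Inter-reduce: drop elements whose leading term is divisible by another's, tail-reduce, and make monic.
Reduced Gröbner basis: {a^3 - 8/15ab^2 - 58/15a^2 + 4/15b^2 + 187/60a + 1/60, a^2b - 7/6ab + 1/3a - 1/6, b^3 + 5/8a + 1/16b - 27/16}.

Buchberger on the second generating set:
h_1 = -60a^2b - 48b^3 + 70ab - 50a - 3b + 91, LT = a^2b.
h_2 = -48a^2b + 56ab - 16a + 8, LT = a^2b.

S(h_1,h_2): lcm = a^2b. S = 4/5b^3 + 1/2a + 1/20b - 27/20.
  leading term b^3: no divisor's leading term divides it; move 4/5b^3 to the remainder.
  leading term a: no divisor's leading term divides it; move 1/2a to the remainder.
  leading term b: no divisor's leading term divides it; move 1/20b to the remainder.
  leading term 1: no divisor's leading term divides it; move -27/20 to the remainder.
  remainder 4/5b^3 + 1/2a + 1/20b - 27/20 ≠ 0; add k_3 = 4/5b^3 + 1/2a + 1/20b - 27/20 to the basis.

S(h_1,k_3): lcm = a^2b^3. S = 4/5b^5 - 7/6ab^3 - 5/8a^3 - 1/16a^2b + 5/6ab^2 + 1/20b^3 + 27/16a^2 - 91/60b^2.
  leading term b^5: subtract (b^2)·k_3 from 4/5b^5 - 7/6ab^3 - 5/8a^3 - 1/16a^2b + 5/6ab^2 + 1/20b^3 + 27/16a^2 - 91/60b^2 → -7/6ab^3 - 5/8a^3 - 1/16a^2b + 1/3ab^2 + 27/16a^2 - 1/6b^2
  leading term ab^3: subtract (-35/24a)·k_3 from -7/6ab^3 - 5/8a^3 - 1/16a^2b + 1/3ab^2 + 27/16a^2 - 1/6b^2 → -5/8a^3 - 1/16a^2b + 1/3ab^2 + 29/12a^2 + 7/96ab - 1/6b^2 - 63/32a
  leading term a^3: no divisor's leading term divides it; move -5/8a^3 to the remainder.
  leading term a^2b: subtract (1/960)·h_1 from -1/16a^2b + 1/3ab^2 + 29/12a^2 + 7/96ab - 1/6b^2 - 63/32a → 1/3ab^2 + 1/20b^3 + 29/12a^2 - 1/6b^2 - 23/12a + 1/320b - 91/960
  leading term ab^2: no divisor's leading term divides it; move 1/3ab^2 to the remainder.
  leading term b^3: subtract (1/16)·k_3 from 1/20b^3 + 29/12a^2 - 1/6b^2 - 23/12a + 1/320b - 91/960 → 29/12a^2 - 1/6b^2 - 187/96a - 1/96
  leading term a^2: no divisor's leading term divides it; move 29/12a^2 to the remainder.
  leading term b^2: no divisor's leading term divides it; move -1/6b^2 to the remainder.
  leading term a: no divisor's leading term divides it; move -187/96a to the remainder.
  leading term 1: no divisor's leading term divides it; move -1/96 to the remainder.
  remainder -5/8a^3 + 1/3ab^2 + 29/12a^2 - 1/6b^2 - 187/96a - 1/96 ≠ 0; add k_4 = -5/8a^3 + 1/3ab^2 + 29/12a^2 - 1/6b^2 - 187/96a - 1/96 to the basis.

The other S-polynomials (S(h_2,k_3), S(h_1,k_4), S(h_2,k_4), S(k_3,k_4)) all reduce to 0 modulo the current basis, so we have a Gröbner basis.
Inter-reduce: drop elements whose leading term is divisible by another's, tail-reduce, and make monic.
Reduced Gröbner basis: {a^3 - 8/15ab^2 - 58/15a^2 + 4/15b^2 + 187/60a + 1/60, a^2b - 7/6ab + 1/3a - 1/6, b^3 + 5/8a + 1/16b - 27/16}.

These coincide, so the ideals are equal.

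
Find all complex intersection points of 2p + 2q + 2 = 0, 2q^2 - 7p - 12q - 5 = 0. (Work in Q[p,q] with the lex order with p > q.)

Compute a lex Gröbner basis by Buchberger's algorithm.
f_1 = 2p + 2q + 2, LT = p.
f_2 = -7p + 2q^2 - 12q - 5, LT = p.

S(f_1,f_2): lcm = p. S = 2/7q^2 - 5/7q + 2/7.
  reduce S modulo (f_1, f_2):
  remainder 2/7q^2 - 5/7q + 2/7 ≠ 0; add h_3 = 2/7q^2 - 5/7q + 2/7 to the basis.

The other S-polynomials (S(f_1,h_3), S(f_2,h_3)) all reduce to 0 modulo the current basis, so we have a Gröbner basis.
Inter-reduce: drop elements whose leading term is divisible by another's, tail-reduce, and make monic.
Reduced Gröbner basis: {p + q + 1, q^2 - 5/2q + 1}.

The lex basis is triangular: the last element involves only q. Solving q^2 - 5/2q + 1 = 0 gives q ∈ {1/2, 2}; substituting each value into the earlier elements determines the remaining variables.
  q = 1/2: the earlier basis element becomes p + 3/2 = 0, giving p = -3/2 — point (-3/2, 1/2).
  q = 2: the earlier basis element becomes p + 3 = 0, giving p = -3 — point (-3, 2).

{(-3/2, 1/2), (-3, 2)}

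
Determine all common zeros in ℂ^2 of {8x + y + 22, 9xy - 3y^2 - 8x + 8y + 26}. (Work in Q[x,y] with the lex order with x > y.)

Compute a lex Gröbner basis by Buchberger's algorithm.
f_1 = 8x + y + 22, LT = x.
f_2 = 9xy - 8x - 3y^2 + 8y + 26, LT = xy.

S(f_1,f_2): lcm = xy. S = 8/9x + 11/24y^2 + 67/36y - 26/9.
  leading term x: subtract (1/9)·f_1 from 8/9x + 11/24y^2 + 67/36y - 26/9 → 11/24y^2 + 7/4y - 16/3
  leading term y^2: no divisor's leading term divides it; move 11/24y^2 to the remainder.
  leading term y: no divisor's leading term divides it; move 7/4y to the remainder.
  leading term 1: no divisor's leading term divides it; move -16/3 to the remainder.
  remainder 11/24y^2 + 7/4y - 16/3 ≠ 0; add h_3 = 11/24y^2 + 7/4y - 16/3 to the basis.

The other S-polynomials (S(f_1,h_3), S(f_2,h_3)) all reduce to 0 modulo the current basis, so we have a Gröbner basis.
Inter-reduce: drop elements whose leading term is divisible by another's, tail-reduce, and make monic.
Reduced Gröbner basis: {x + 1/8y + 11/4, y^2 + 42/11y - 128/11}.

A lex Gröbner basis eliminates variables successively. Here y^2 + 42/11y - 128/11 depends only on y, with roots {-64/11, 2}; lifting each root through the earlier basis elements recovers the full solutions.
  y = -64/11: the earlier basis element becomes x + 89/44 = 0, giving x = -89/44 — point (-89/44, -64/11).
  y = 2: the earlier basis element becomes x + 3 = 0, giving x = -3 — point (-3, 2).
Check: every point annihilates each of the original generators.

{(-89/44, -64/11), (-3, 2)}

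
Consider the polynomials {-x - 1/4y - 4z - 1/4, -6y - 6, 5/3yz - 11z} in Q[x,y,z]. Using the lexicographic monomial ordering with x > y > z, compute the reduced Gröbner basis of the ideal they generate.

G = {x, y + 1, z}

Buchberger's algorithm terminates because the ascending chain of leading-term ideals stabilizes.

f_1 = -x - 1/4y - 4z - 1/4, LT = x.
f_2 = -6y - 6, LT = y.
f_3 = 5/3yz - 11z, LT = yz.

S(f_2,f_3): lcm = yz. S = 38/5z.
  leading term z: no divisor's leading term divides it; move 38/5z to the remainder.
  remainder 38/5z ≠ 0; add g_4 = 38/5z to the basis.

The other S-polynomials (S(f_1,f_2), S(f_1,f_3), S(f_1,g_4), S(f_2,g_4), S(f_3,g_4)) all reduce to 0 modulo the current basis, so we have a Gröbner basis.
Inter-reduce: drop elements whose leading term is divisible by another's, tail-reduce, and make monic.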